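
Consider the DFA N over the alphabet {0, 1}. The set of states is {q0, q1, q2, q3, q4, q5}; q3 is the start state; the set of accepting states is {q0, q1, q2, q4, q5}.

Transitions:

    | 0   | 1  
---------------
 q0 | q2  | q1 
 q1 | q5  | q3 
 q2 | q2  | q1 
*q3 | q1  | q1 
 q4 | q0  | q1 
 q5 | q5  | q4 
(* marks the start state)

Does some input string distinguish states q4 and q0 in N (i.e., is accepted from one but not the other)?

No

Start with accepting vs non-accepting: {q0,q1,q2,q4,q5} | {q3}.
Split {q0,q1,q2,q4,q5} by δ(·,1) → {q0,q2,q4,q5} and {q1}.
On input 1, block {q0,q2,q4,q5} splits into {q0,q2,q4} and {q5}.
Stable partition: {q0,q2,q4} | {q3} | {q1} | {q5} — 4 equivalence classes.
q4 and q0 lie in the same block of the stable partition, so they are equivalent — no string distinguishes them.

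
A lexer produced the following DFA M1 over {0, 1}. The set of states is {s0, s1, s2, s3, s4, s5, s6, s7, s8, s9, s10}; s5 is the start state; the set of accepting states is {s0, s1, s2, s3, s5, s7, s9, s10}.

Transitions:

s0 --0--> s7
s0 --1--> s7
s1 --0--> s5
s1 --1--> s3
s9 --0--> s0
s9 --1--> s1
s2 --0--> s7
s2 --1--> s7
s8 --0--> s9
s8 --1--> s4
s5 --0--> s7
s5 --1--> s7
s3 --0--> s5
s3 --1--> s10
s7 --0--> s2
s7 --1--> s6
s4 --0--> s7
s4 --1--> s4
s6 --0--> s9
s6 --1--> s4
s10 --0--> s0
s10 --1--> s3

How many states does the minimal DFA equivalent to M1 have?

5

First remove the unreachable states {s8}; 10 states remain.
P0 = {s0,s1,s2,s3,s5,s7,s9,s10} | {s4,s6}.
Refine {s0,s1,s2,s3,s5,s7,s9,s10} on symbol 1: members go to different blocks, giving {s0,s1,s2,s3,s5,s9,s10} and {s7}.
Refine {s0,s1,s2,s3,s5,s9,s10} on symbol 0: members go to different blocks, giving {s1,s3,s9,s10} and {s0,s2,s5}.
On input 0, block {s4,s6} splits into {s4} and {s6}.
The partition is now stable with 5 blocks: {s1,s3,s9,s10} | {s4} | {s7} | {s0,s2,s5} | {s6}.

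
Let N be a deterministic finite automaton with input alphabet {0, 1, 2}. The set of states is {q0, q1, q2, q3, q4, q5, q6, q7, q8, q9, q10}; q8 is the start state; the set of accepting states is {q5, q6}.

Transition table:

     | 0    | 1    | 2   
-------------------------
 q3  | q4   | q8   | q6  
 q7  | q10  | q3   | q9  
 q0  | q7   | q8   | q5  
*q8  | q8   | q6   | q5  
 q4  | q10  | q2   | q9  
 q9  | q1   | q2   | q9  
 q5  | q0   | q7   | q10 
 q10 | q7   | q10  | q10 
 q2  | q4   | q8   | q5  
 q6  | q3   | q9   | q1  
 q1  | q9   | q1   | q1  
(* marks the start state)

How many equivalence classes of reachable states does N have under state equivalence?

5

Start with accepting vs non-accepting: {q5,q6} | {q0,q1,q2,q3,q4,q7,q8,q9,q10}.
Refine {q0,q1,q2,q3,q4,q7,q8,q9,q10} on symbol 1: members go to different blocks, giving {q0,q1,q2,q3,q4,q7,q9,q10} and {q8}.
Split {q0,q1,q2,q3,q4,q7,q9,q10} by δ(·,1) → {q1,q4,q7,q9,q10} and {q0,q2,q3}.
Split {q1,q4,q7,q9,q10} by δ(·,1) → {q4,q7,q9} and {q1,q10}.
No further refinement is possible. Final partition (5 blocks): {q5,q6} | {q4,q7,q9} | {q8} | {q0,q2,q3} | {q1,q10}.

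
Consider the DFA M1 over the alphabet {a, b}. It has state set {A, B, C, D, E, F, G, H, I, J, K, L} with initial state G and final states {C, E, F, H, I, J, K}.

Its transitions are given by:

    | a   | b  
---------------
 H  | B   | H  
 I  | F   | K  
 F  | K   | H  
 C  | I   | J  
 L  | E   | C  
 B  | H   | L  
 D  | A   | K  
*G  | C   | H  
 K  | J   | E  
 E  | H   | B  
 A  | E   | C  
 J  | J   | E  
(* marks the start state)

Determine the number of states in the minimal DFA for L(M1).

Reachable states from the start: {B,C,E,F,G,H,I,J,K,L}. Unreachable: {A,D} — drop them.
P0 = {C,E,F,H,I,J,K} | {B,G,L}.
Split {C,E,F,H,I,J,K} by δ(·,a) → {C,E,F,I,J,K} and {H}.
On input a, block {C,E,F,I,J,K} splits into {C,F,I,J,K} and {E}.
Split {C,F,I,J,K} by δ(·,b) → {C,I} and {J,K} and {F}.
On input a, block {C,I} splits into {C} and {I}.
On input a, block {B,G,L} splits into {B} and {G} and {L}.
No further refinement is possible. Final partition (9 blocks): {C} | {B} | {H} | {E} | {J,K} | {F} | {I} | {G} | {L}.

9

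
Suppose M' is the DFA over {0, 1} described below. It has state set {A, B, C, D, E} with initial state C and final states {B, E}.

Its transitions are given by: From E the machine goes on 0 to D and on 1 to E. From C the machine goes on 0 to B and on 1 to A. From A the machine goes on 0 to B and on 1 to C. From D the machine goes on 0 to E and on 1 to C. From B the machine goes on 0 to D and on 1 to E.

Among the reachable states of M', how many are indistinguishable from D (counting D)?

3

Start with accepting vs non-accepting: {B,E} | {A,C,D}.
The partition is now stable with 2 blocks: {B,E} | {A,C,D}.
State D belongs to the block {A,C,D}, which has 3 states.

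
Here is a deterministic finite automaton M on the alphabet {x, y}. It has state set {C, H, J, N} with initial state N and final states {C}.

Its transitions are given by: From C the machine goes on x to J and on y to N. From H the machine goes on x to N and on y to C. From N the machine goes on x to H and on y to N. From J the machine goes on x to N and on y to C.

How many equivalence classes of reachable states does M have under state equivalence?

Start with accepting vs non-accepting: {C} | {H,J,N}.
On input y, block {H,J,N} splits into {H,J} and {N}.
No further refinement is possible. Final partition (3 blocks): {C} | {H,J} | {N}.

3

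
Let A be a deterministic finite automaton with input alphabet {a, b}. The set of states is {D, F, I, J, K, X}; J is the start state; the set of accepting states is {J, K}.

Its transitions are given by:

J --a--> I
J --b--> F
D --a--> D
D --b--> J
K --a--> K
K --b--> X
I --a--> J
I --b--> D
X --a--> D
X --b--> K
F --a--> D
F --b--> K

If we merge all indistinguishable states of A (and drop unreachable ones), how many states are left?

5

Initial partition by acceptance: {J,K} | {D,F,I,X}.
Refine {J,K} on symbol a: members go to different blocks, giving {J} and {K}.
Split {D,F,I,X} by δ(·,a) → {D,F,X} and {I}.
Refine {D,F,X} on symbol b: members go to different blocks, giving {F,X} and {D}.
The partition is now stable with 5 blocks: {J} | {F,X} | {K} | {I} | {D}.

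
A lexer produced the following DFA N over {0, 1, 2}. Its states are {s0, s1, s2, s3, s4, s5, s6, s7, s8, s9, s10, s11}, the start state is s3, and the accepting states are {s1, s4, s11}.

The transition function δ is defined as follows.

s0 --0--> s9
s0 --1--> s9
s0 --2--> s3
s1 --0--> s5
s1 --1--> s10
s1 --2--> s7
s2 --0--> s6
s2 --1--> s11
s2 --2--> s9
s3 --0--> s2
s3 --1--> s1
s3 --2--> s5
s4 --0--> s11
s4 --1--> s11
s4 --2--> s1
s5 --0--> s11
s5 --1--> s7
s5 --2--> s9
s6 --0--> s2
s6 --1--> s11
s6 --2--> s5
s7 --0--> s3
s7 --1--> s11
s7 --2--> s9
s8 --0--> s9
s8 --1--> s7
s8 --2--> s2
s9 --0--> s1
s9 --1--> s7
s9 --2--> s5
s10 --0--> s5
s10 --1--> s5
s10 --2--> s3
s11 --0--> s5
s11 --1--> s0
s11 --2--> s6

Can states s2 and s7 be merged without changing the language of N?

States {s4,s8} cannot be reached from the start state, so discard them.
Initial partition by acceptance: {s1,s11} | {s0,s2,s3,s5,s6,s7,s9,s10}.
Split {s0,s2,s3,s5,s6,s7,s9,s10} by δ(·,0) → {s0,s2,s3,s6,s7,s10} and {s5,s9}.
Split {s0,s2,s3,s6,s7,s10} by δ(·,0) → {s2,s3,s6,s7} and {s0,s10}.
No further refinement is possible. Final partition (4 blocks): {s1,s11} | {s2,s3,s6,s7} | {s5,s9} | {s0,s10}.
s2 and s7 lie in the same block of the stable partition, so they are equivalent — no string distinguishes them.

Yes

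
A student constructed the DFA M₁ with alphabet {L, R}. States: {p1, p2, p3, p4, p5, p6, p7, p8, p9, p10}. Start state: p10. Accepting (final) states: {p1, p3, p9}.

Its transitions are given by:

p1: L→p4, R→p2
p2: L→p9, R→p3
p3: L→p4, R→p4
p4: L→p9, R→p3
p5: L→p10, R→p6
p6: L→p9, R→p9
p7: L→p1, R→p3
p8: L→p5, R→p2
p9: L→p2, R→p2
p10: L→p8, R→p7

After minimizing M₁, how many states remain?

3

All states are reachable from the start state.
Start with accepting vs non-accepting: {p1,p3,p9} | {p2,p4,p5,p6,p7,p8,p10}.
Split {p2,p4,p5,p6,p7,p8,p10} by δ(·,L) → {p2,p4,p6,p7} and {p5,p8,p10}.
Stable partition: {p1,p3,p9} | {p2,p4,p6,p7} | {p5,p8,p10} — 3 equivalence classes.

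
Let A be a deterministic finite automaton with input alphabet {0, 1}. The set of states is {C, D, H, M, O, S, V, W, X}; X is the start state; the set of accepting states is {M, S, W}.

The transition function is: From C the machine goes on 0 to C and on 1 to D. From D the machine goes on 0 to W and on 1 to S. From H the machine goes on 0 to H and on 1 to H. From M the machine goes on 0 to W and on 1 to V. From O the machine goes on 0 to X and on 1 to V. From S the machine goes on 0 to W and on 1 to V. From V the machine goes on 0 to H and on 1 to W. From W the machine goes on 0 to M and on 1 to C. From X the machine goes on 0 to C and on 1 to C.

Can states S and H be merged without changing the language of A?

No

Reachable states from the start: {C,D,H,M,S,V,W,X}. Unreachable: {O} — drop them.
P0 = {M,S,W} | {C,D,H,V,X}.
Split {C,D,H,V,X} by δ(·,0) → {C,H,V,X} and {D}.
On input 1, block {C,H,V,X} splits into {H,X} and {C} and {V}.
Refine {M,S,W} on symbol 1: members go to different blocks, giving {M,S} and {W}.
Refine {H,X} on symbol 0: members go to different blocks, giving {X} and {H}.
The partition is now stable with 7 blocks: {M,S} | {X} | {D} | {C} | {V} | {W} | {H}.
S and H end up in different blocks, so they are distinguishable. For instance, the string 'ε' is accepted from only S.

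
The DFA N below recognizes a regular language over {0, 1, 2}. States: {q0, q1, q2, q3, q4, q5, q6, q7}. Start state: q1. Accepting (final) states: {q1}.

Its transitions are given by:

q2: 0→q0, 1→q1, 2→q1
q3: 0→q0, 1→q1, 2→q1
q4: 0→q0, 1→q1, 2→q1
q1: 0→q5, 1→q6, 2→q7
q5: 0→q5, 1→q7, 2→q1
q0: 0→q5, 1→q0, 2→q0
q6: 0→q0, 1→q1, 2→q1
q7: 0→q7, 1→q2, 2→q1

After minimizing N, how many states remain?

5

First remove the unreachable states {q3,q4}; 6 states remain.
P0 = {q1} | {q0,q2,q5,q6,q7}.
Split {q0,q2,q5,q6,q7} by δ(·,1) → {q0,q5,q7} and {q2,q6}.
Split {q0,q5,q7} by δ(·,1) → {q0,q5} and {q7}.
On input 1, block {q0,q5} splits into {q0} and {q5}.
No further refinement is possible. Final partition (5 blocks): {q1} | {q0} | {q2,q6} | {q7} | {q5}.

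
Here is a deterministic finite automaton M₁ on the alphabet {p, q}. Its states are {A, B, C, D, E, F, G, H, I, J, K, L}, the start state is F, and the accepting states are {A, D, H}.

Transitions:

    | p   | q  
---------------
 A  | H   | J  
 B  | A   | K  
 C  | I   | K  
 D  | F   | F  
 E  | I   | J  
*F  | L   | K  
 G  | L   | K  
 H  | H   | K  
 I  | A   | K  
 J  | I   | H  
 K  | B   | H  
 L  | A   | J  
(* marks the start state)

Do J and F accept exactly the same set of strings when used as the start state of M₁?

Reachable states from the start: {A,B,F,H,I,J,K,L}. Unreachable: {C,D,E,G} — drop them.
Start with accepting vs non-accepting: {A,H} | {B,F,I,J,K,L}.
Split {B,F,I,J,K,L} by δ(·,p) → {B,I,L} and {F,J,K}.
Split {F,J,K} by δ(·,q) → {J,K} and {F}.
The partition is now stable with 4 blocks: {A,H} | {B,I,L} | {J,K} | {F}.
J and F end up in different blocks, so they are distinguishable. For instance, the string 'q' is accepted from only J.

No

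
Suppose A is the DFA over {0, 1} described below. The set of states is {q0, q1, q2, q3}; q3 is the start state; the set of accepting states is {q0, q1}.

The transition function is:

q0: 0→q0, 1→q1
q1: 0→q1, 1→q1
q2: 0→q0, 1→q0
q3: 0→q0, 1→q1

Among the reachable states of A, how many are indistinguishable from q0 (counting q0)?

2

Reachable states from the start: {q0,q1,q3}. Unreachable: {q2} — drop them.
Initial partition by acceptance: {q0,q1} | {q3}.
Stable partition: {q0,q1} | {q3} — 2 equivalence classes.
The equivalence class containing q0 is {q0,q1}, of size 2.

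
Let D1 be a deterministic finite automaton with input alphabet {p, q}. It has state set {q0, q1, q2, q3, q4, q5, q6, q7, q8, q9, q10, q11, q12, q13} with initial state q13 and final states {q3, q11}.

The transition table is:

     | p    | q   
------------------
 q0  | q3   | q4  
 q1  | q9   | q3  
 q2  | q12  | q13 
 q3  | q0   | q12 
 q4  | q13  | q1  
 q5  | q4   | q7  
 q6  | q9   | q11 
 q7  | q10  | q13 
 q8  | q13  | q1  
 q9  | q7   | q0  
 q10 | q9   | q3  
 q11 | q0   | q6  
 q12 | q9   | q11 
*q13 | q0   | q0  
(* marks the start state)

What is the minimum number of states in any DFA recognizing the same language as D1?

States {q2,q5,q8} cannot be reached from the start state, so discard them.
P0 = {q3,q11} | {q0,q1,q4,q6,q7,q9,q10,q12,q13}.
On input p, block {q0,q1,q4,q6,q7,q9,q10,q12,q13} splits into {q1,q4,q6,q7,q9,q10,q12,q13} and {q0}.
Split {q1,q4,q6,q7,q9,q10,q12,q13} by δ(·,p) → {q1,q4,q6,q7,q9,q10,q12} and {q13}.
Split {q1,q4,q6,q7,q9,q10,q12} by δ(·,p) → {q1,q6,q7,q9,q10,q12} and {q4}.
Split {q1,q6,q7,q9,q10,q12} by δ(·,q) → {q1,q6,q10,q12} and {q7} and {q9}.
No further refinement is possible. Final partition (7 blocks): {q3,q11} | {q1,q6,q10,q12} | {q0} | {q13} | {q4} | {q7} | {q9}.

7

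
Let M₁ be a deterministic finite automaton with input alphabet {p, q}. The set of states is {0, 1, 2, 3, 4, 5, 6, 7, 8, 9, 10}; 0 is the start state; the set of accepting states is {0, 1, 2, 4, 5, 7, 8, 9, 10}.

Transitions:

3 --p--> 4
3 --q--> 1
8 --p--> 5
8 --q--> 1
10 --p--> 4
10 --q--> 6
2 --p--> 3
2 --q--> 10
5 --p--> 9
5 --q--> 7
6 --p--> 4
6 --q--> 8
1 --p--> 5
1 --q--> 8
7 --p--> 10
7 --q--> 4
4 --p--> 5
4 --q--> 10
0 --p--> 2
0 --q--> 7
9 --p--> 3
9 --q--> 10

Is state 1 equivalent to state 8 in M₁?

Start with accepting vs non-accepting: {0,1,2,4,5,7,8,9,10} | {3,6}.
Split {0,1,2,4,5,7,8,9,10} by δ(·,p) → {0,1,4,5,7,8,10} and {2,9}.
Split {0,1,4,5,7,8,10} by δ(·,p) → {1,4,7,8,10} and {0,5}.
Refine {1,4,7,8,10} on symbol p: members go to different blocks, giving {1,4,8} and {7,10}.
Refine {1,4,8} on symbol q: members go to different blocks, giving {1,8} and {4}.
Split {7,10} by δ(·,p) → {7} and {10}.
No further refinement is possible. Final partition (7 blocks): {1,8} | {3,6} | {2,9} | {0,5} | {7} | {4} | {10}.
1 and 8 lie in the same block of the stable partition, so they are equivalent — no string distinguishes them.

Yes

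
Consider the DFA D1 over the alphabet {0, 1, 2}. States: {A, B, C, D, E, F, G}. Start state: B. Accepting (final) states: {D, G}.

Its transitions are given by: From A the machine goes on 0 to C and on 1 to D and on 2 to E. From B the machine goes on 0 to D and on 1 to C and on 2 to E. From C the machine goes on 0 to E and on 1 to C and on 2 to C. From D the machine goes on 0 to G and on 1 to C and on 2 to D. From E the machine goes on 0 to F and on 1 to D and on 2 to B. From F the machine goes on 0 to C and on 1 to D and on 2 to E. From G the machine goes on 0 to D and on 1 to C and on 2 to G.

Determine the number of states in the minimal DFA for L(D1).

States {A} cannot be reached from the start state, so discard them.
Initial partition by acceptance: {D,G} | {B,C,E,F}.
On input 0, block {B,C,E,F} splits into {C,E,F} and {B}.
Split {C,E,F} by δ(·,1) → {E,F} and {C}.
On input 0, block {E,F} splits into {E} and {F}.
No further refinement is possible. Final partition (5 blocks): {D,G} | {E} | {B} | {C} | {F}.

5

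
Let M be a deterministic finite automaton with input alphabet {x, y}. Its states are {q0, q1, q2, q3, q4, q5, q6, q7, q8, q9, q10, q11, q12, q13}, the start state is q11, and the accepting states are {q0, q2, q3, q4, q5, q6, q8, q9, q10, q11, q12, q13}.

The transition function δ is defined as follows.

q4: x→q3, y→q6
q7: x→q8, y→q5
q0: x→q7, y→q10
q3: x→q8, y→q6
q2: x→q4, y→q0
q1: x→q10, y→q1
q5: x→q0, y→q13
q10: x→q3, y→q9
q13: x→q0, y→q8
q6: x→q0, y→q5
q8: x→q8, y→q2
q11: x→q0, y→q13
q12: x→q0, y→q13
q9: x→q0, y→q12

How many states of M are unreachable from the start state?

BFS from q11 reaches {q0, q2, q3, q4, q5, q6, q7, q8, q9, q10, q11, q12, q13}; the 1 state(s) q1 are never visited.

1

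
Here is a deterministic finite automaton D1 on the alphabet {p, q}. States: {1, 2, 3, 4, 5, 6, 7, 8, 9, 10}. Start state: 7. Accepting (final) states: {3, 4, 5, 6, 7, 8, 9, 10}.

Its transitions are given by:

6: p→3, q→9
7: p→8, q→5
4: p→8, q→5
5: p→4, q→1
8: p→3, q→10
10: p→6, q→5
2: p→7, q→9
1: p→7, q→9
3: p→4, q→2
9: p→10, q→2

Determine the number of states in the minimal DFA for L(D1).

All states are reachable from the start state.
Initial partition by acceptance: {3,4,5,6,7,8,9,10} | {1,2}.
On input q, block {3,4,5,6,7,8,9,10} splits into {4,6,7,8,10} and {3,5,9}.
Split {4,6,7,8,10} by δ(·,p) → {4,7,10} and {6,8}.
On input q, block {6,8} splits into {6} and {8}.
Split {4,7,10} by δ(·,p) → {4,7} and {10}.
Split {3,5,9} by δ(·,p) → {3,5} and {9}.
No further refinement is possible. Final partition (7 blocks): {4,7} | {1,2} | {3,5} | {6} | {8} | {10} | {9}.

7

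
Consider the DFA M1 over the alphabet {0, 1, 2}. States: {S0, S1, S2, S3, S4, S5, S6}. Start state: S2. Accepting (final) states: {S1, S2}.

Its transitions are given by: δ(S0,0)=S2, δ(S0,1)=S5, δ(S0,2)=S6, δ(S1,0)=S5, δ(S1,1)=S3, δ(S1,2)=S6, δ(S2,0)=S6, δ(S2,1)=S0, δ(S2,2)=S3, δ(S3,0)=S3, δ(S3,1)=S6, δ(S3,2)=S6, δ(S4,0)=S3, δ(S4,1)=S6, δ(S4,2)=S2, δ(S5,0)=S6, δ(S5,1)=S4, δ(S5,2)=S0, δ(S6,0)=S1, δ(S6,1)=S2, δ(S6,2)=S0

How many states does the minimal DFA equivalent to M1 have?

Start with accepting vs non-accepting: {S1,S2} | {S0,S3,S4,S5,S6}.
On input 0, block {S0,S3,S4,S5,S6} splits into {S3,S4,S5} and {S0,S6}.
Split {S1,S2} by δ(·,0) → {S1} and {S2}.
On input 0, block {S3,S4,S5} splits into {S3,S4} and {S5}.
On input 2, block {S3,S4} splits into {S3} and {S4}.
Split {S0,S6} by δ(·,0) → {S0} and {S6}.
The partition is now stable with 7 blocks: {S1} | {S3} | {S0} | {S2} | {S5} | {S4} | {S6}.

7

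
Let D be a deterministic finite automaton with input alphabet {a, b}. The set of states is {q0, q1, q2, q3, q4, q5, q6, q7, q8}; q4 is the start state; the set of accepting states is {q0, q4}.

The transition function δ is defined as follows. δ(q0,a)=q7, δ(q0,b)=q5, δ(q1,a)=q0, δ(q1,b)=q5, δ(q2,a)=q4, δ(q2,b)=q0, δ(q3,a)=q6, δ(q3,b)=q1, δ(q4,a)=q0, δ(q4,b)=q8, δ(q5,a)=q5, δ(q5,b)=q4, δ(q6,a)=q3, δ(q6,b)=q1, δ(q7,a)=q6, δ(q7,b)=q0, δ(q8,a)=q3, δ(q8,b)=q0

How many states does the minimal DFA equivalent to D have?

First remove the unreachable states {q2}; 8 states remain.
P0 = {q0,q4} | {q1,q3,q5,q6,q7,q8}.
Split {q0,q4} by δ(·,a) → {q0} and {q4}.
Refine {q1,q3,q5,q6,q7,q8} on symbol a: members go to different blocks, giving {q3,q5,q6,q7,q8} and {q1}.
Refine {q3,q5,q6,q7,q8} on symbol b: members go to different blocks, giving {q3,q6} and {q7,q8} and {q5}.
Stable partition: {q0} | {q3,q6} | {q4} | {q1} | {q7,q8} | {q5} — 6 equivalence classes.

6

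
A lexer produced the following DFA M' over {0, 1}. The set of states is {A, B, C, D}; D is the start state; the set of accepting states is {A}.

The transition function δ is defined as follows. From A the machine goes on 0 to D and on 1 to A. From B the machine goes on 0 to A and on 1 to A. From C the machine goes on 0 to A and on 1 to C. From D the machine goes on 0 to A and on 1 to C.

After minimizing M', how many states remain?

2

First remove the unreachable states {B}; 3 states remain.
Start with accepting vs non-accepting: {A} | {C,D}.
Stable partition: {A} | {C,D} — 2 equivalence classes.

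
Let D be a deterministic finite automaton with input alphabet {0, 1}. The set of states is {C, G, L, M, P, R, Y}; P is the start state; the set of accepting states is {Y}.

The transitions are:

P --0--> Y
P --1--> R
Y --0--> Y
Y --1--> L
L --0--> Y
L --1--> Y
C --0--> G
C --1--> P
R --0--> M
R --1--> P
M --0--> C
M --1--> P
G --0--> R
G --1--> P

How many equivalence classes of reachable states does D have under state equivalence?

All states are reachable from the start state.
P0 = {Y} | {C,G,L,M,P,R}.
On input 0, block {C,G,L,M,P,R} splits into {C,G,M,R} and {L,P}.
Split {L,P} by δ(·,1) → {L} and {P}.
No further refinement is possible. Final partition (4 blocks): {Y} | {C,G,M,R} | {L} | {P}.

4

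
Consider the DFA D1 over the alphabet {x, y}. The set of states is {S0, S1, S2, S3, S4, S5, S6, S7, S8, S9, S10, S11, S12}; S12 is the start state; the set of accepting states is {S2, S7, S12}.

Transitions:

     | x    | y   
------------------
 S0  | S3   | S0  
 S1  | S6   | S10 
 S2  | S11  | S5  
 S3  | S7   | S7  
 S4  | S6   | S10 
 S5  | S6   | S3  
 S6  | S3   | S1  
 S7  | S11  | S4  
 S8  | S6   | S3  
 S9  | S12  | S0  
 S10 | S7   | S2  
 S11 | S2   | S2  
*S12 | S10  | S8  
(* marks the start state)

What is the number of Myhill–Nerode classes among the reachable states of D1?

4

Reachable states from the start: {S1,S2,S3,S4,S5,S6,S7,S8,S10,S11,S12}. Unreachable: {S0,S9} — drop them.
Start with accepting vs non-accepting: {S2,S7,S12} | {S1,S3,S4,S5,S6,S8,S10,S11}.
Split {S1,S3,S4,S5,S6,S8,S10,S11} by δ(·,x) → {S1,S4,S5,S6,S8} and {S3,S10,S11}.
On input x, block {S1,S4,S5,S6,S8} splits into {S1,S4,S5,S8} and {S6}.
No further refinement is possible. Final partition (4 blocks): {S2,S7,S12} | {S1,S4,S5,S8} | {S3,S10,S11} | {S6}.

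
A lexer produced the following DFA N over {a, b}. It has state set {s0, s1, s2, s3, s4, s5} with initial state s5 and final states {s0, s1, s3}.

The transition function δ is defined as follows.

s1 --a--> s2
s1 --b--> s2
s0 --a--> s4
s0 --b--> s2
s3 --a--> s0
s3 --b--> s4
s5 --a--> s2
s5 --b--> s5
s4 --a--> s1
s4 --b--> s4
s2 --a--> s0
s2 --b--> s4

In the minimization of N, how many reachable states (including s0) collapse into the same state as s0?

States {s3} cannot be reached from the start state, so discard them.
P0 = {s0,s1} | {s2,s4,s5}.
Split {s2,s4,s5} by δ(·,a) → {s2,s4} and {s5}.
No further refinement is possible. Final partition (3 blocks): {s0,s1} | {s2,s4} | {s5}.
State s0 belongs to the block {s0,s1}, which has 2 states.

2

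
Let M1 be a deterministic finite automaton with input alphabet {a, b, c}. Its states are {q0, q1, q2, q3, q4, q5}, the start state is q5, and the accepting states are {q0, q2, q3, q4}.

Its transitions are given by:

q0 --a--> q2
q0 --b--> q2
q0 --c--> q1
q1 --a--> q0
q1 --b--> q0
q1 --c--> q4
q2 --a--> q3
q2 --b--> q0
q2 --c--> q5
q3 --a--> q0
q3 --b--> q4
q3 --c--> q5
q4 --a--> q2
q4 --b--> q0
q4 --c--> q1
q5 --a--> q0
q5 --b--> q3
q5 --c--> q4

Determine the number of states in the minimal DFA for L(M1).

2

Initial partition by acceptance: {q0,q2,q3,q4} | {q1,q5}.
Stable partition: {q0,q2,q3,q4} | {q1,q5} — 2 equivalence classes.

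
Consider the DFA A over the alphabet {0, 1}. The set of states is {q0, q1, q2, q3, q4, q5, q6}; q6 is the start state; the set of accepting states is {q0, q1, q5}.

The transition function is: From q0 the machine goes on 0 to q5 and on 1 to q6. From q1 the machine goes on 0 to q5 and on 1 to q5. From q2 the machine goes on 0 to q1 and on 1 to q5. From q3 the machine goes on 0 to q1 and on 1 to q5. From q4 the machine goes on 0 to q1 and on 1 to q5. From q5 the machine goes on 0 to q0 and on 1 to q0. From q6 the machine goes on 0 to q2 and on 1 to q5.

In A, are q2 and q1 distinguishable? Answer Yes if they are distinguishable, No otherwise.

Reachable states from the start: {q0,q1,q2,q5,q6}. Unreachable: {q3,q4} — drop them.
Start with accepting vs non-accepting: {q0,q1,q5} | {q2,q6}.
Refine {q0,q1,q5} on symbol 1: members go to different blocks, giving {q1,q5} and {q0}.
Split {q1,q5} by δ(·,0) → {q1} and {q5}.
Split {q2,q6} by δ(·,0) → {q2} and {q6}.
The partition is now stable with 5 blocks: {q1} | {q2} | {q0} | {q5} | {q6}.
q2 and q1 end up in different blocks, so they are distinguishable. For instance, the string 'ε' is accepted from only q1.

Yes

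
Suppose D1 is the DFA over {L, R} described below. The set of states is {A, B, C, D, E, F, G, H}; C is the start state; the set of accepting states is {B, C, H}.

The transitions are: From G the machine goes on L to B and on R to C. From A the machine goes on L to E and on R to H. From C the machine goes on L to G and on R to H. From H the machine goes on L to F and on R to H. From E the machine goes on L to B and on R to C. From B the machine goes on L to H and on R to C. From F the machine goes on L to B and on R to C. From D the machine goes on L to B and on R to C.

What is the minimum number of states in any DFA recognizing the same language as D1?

States {A,D,E} cannot be reached from the start state, so discard them.
P0 = {B,C,H} | {F,G}.
Split {B,C,H} by δ(·,L) → {C,H} and {B}.
Stable partition: {C,H} | {F,G} | {B} — 3 equivalence classes.

3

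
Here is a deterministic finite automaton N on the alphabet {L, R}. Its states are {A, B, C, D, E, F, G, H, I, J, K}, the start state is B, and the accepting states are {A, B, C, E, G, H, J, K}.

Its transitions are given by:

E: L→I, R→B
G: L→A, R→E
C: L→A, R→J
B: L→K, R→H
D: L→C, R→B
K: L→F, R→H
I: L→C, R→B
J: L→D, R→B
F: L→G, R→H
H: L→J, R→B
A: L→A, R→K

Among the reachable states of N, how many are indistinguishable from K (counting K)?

Initial partition by acceptance: {A,B,C,E,G,H,J,K} | {D,F,I}.
Refine {A,B,C,E,G,H,J,K} on symbol L: members go to different blocks, giving {A,B,C,G,H} and {E,J,K}.
Refine {A,B,C,G,H} on symbol L: members go to different blocks, giving {A,C,G} and {B,H}.
Stable partition: {A,C,G} | {D,F,I} | {E,J,K} | {B,H} — 4 equivalence classes.
The equivalence class containing K is {E,J,K}, of size 3.

3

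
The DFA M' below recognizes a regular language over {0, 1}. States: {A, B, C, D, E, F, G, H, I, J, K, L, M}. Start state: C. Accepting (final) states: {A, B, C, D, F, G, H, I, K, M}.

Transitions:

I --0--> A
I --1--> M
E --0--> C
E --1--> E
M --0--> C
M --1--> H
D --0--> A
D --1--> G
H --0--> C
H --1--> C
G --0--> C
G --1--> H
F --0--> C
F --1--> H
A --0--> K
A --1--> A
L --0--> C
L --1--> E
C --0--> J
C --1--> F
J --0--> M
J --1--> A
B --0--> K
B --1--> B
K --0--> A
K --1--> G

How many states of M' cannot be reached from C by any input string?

No path from C leads to B, D, E, I, L; the other 8 states are all reachable.

5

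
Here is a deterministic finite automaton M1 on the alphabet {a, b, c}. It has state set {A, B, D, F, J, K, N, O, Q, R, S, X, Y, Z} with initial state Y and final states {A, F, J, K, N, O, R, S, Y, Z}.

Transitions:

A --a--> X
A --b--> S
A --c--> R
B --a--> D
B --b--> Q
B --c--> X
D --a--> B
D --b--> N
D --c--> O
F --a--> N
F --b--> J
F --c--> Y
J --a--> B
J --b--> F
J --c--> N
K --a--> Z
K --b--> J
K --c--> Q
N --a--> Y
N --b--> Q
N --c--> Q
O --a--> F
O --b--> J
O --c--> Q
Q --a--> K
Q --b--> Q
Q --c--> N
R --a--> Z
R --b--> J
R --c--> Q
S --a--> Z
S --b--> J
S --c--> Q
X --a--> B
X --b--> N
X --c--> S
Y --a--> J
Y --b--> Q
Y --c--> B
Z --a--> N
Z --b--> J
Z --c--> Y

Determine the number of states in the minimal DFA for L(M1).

8

States {A,R} cannot be reached from the start state, so discard them.
Start with accepting vs non-accepting: {F,J,K,N,O,S,Y,Z} | {B,D,Q,X}.
Split {F,J,K,N,O,S,Y,Z} by δ(·,a) → {F,K,N,O,S,Y,Z} and {J}.
Refine {F,K,N,O,S,Y,Z} on symbol a: members go to different blocks, giving {F,K,N,O,S,Z} and {Y}.
Split {F,K,N,O,S,Z} by δ(·,a) → {F,K,O,S,Z} and {N}.
Refine {F,K,O,S,Z} on symbol a: members go to different blocks, giving {K,O,S} and {F,Z}.
Split {B,D,Q,X} by δ(·,a) → {B,D,X} and {Q}.
Refine {B,D,X} on symbol b: members go to different blocks, giving {D,X} and {B}.
Stable partition: {K,O,S} | {D,X} | {J} | {Y} | {N} | {F,Z} | {Q} | {B} — 8 equivalence classes.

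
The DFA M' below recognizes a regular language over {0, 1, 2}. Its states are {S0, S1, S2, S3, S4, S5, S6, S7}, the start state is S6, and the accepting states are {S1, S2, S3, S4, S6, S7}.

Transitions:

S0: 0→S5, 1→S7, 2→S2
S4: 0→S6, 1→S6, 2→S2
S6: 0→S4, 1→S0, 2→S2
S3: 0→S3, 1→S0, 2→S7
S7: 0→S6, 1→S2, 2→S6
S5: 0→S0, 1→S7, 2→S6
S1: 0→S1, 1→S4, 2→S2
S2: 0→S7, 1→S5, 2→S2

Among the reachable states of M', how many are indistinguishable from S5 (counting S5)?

First remove the unreachable states {S1,S3}; 6 states remain.
Initial partition by acceptance: {S2,S4,S6,S7} | {S0,S5}.
Split {S2,S4,S6,S7} by δ(·,1) → {S2,S6} and {S4,S7}.
Stable partition: {S2,S6} | {S0,S5} | {S4,S7} — 3 equivalence classes.
State S5 belongs to the block {S0,S5}, which has 2 states.

2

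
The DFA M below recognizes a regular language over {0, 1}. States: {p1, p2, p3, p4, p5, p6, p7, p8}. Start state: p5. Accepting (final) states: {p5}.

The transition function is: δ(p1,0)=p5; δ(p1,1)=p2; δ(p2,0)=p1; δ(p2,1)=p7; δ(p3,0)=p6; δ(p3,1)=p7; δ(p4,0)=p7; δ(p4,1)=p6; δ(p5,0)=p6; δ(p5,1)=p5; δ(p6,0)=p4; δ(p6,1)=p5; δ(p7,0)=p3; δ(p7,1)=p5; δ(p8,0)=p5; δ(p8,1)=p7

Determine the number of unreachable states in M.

3

BFS from p5 reaches {p3, p4, p5, p6, p7}; the 3 state(s) p1, p2, p8 are never visited.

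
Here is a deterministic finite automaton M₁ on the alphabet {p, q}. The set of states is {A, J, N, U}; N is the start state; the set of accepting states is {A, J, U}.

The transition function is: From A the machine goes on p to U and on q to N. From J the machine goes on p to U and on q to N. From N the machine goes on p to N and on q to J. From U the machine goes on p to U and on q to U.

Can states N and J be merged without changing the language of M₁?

First remove the unreachable states {A}; 3 states remain.
Start with accepting vs non-accepting: {J,U} | {N}.
Split {J,U} by δ(·,q) → {J} and {U}.
No further refinement is possible. Final partition (3 blocks): {J} | {N} | {U}.
N and J end up in different blocks, so they are distinguishable. For instance, the string 'ε' is accepted from only J.

No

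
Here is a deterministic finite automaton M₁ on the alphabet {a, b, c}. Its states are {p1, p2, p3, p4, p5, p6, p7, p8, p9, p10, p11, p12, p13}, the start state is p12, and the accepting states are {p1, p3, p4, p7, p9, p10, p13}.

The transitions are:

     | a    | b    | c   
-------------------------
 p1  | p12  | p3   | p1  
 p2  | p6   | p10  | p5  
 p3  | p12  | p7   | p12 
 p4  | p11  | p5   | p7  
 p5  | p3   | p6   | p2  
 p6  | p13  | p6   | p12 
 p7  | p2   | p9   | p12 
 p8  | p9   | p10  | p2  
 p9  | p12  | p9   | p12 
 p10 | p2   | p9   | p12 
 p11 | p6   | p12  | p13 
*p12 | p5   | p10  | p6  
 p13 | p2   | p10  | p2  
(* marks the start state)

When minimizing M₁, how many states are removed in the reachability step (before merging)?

4

BFS from p12 reaches {p2, p3, p5, p6, p7, p9, p10, p12, p13}; the 4 state(s) p1, p4, p8, p11 are never visited.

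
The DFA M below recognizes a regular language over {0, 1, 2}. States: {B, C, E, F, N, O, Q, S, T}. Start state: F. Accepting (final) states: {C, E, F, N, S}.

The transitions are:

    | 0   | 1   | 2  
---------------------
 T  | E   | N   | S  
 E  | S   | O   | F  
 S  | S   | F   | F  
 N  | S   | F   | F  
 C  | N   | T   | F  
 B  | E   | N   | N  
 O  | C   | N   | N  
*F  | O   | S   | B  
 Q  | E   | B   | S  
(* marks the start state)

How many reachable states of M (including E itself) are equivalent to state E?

States {Q} cannot be reached from the start state, so discard them.
Start with accepting vs non-accepting: {C,E,F,N,S} | {B,O,T}.
Split {C,E,F,N,S} by δ(·,0) → {C,E,N,S} and {F}.
Refine {C,E,N,S} on symbol 1: members go to different blocks, giving {C,E} and {N,S}.
The partition is now stable with 4 blocks: {C,E} | {B,O,T} | {F} | {N,S}.
The equivalence class containing E is {C,E}, of size 2.

2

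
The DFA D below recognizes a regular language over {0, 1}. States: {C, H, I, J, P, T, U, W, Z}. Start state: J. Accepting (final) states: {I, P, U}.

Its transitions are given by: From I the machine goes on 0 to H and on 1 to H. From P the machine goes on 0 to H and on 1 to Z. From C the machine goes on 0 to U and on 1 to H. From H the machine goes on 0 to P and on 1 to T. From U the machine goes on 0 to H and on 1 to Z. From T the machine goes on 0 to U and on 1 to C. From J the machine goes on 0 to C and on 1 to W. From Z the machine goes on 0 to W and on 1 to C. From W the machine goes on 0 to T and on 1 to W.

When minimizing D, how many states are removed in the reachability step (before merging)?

No path from J leads to I; the other 8 states are all reachable.

1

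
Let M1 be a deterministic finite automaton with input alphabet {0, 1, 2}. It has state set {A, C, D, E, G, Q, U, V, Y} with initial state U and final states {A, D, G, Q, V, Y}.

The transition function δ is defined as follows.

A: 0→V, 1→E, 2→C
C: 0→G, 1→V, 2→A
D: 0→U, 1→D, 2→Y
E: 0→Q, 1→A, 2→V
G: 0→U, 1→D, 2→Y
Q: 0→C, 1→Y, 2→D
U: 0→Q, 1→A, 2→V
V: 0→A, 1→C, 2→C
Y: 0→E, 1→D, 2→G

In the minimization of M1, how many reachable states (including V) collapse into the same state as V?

P0 = {A,D,G,Q,V,Y} | {C,E,U}.
Refine {A,D,G,Q,V,Y} on symbol 0: members go to different blocks, giving {D,G,Q,Y} and {A,V}.
The partition is now stable with 3 blocks: {D,G,Q,Y} | {C,E,U} | {A,V}.
State V belongs to the block {A,V}, which has 2 states.

2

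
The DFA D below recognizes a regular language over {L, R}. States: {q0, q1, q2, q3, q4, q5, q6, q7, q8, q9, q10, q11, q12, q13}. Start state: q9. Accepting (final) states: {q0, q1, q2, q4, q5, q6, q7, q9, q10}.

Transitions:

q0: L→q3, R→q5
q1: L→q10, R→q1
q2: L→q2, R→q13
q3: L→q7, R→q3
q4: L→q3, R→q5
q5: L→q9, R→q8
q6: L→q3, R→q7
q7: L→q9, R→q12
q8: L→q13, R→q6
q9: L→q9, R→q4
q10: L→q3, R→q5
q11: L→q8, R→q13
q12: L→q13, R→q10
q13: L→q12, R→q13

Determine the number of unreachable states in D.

4

Starting at q9 and following transitions, the reachable set is {q3, q4, q5, q6, q7, q8, q9, q10, q12, q13}. That leaves q0, q1, q2, q11 unreachable — 4 in total.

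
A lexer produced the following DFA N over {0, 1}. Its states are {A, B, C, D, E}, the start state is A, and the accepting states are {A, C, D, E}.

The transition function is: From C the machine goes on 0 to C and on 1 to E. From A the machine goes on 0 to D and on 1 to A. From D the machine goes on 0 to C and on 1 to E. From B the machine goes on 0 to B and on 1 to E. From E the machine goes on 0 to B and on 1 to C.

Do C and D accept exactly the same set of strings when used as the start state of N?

Every state is reachable, so we keep all 5.
Start with accepting vs non-accepting: {A,C,D,E} | {B}.
Refine {A,C,D,E} on symbol 0: members go to different blocks, giving {A,C,D} and {E}.
On input 1, block {A,C,D} splits into {C,D} and {A}.
No further refinement is possible. Final partition (4 blocks): {C,D} | {B} | {E} | {A}.
C and D lie in the same block of the stable partition, so they are equivalent — no string distinguishes them.

Yes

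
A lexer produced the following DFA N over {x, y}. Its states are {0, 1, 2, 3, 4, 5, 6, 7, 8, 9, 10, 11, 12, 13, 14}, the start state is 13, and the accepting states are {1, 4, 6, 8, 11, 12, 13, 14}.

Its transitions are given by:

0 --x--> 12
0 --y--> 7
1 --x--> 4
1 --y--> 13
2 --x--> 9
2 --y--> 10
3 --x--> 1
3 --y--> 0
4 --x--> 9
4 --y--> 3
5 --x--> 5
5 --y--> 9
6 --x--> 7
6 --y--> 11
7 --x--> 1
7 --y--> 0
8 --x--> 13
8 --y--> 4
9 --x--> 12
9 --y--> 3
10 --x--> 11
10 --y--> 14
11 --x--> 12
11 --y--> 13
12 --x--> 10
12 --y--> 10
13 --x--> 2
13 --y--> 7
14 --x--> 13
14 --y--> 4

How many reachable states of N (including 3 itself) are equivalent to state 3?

2

States {5,6,8} cannot be reached from the start state, so discard them.
P0 = {1,4,11,12,13,14} | {0,2,3,7,9,10}.
Split {1,4,11,12,13,14} by δ(·,x) → {1,11,14} and {4,12,13}.
On input x, block {0,2,3,7,9,10} splits into {3,7,10} and {0,9} and {2}.
Split {3,7,10} by δ(·,y) → {3,7} and {10}.
On input x, block {4,12,13} splits into {4} and {12} and {13}.
Refine {1,11,14} on symbol x: members go to different blocks, giving {1} and {11} and {14}.
No further refinement is possible. Final partition (10 blocks): {1} | {3,7} | {4} | {0,9} | {2} | {10} | {12} | {13} | {11} | {14}.
The equivalence class containing 3 is {3,7}, of size 2.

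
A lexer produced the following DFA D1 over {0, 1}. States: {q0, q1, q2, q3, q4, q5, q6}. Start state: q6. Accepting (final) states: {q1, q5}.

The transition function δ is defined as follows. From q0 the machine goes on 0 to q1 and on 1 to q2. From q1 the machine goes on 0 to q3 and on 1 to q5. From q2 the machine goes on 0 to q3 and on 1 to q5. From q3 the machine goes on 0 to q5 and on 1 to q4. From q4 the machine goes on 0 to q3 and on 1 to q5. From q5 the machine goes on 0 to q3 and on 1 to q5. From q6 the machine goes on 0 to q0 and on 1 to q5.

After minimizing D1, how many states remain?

Every state is reachable, so we keep all 7.
Start with accepting vs non-accepting: {q1,q5} | {q0,q2,q3,q4,q6}.
Split {q0,q2,q3,q4,q6} by δ(·,0) → {q2,q4,q6} and {q0,q3}.
Stable partition: {q1,q5} | {q2,q4,q6} | {q0,q3} — 3 equivalence classes.

3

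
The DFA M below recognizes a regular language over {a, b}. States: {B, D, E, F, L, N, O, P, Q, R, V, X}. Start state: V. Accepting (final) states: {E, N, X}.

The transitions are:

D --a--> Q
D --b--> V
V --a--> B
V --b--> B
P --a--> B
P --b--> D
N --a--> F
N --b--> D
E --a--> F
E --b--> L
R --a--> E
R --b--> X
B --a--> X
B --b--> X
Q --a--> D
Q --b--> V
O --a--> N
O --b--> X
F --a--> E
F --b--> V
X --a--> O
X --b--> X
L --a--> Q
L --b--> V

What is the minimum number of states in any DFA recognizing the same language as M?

7

States {P,R} cannot be reached from the start state, so discard them.
Start with accepting vs non-accepting: {E,N,X} | {B,D,F,L,O,Q,V}.
Refine {E,N,X} on symbol b: members go to different blocks, giving {E,N} and {X}.
On input a, block {B,D,F,L,O,Q,V} splits into {D,L,Q,V} and {F,O} and {B}.
Split {D,L,Q,V} by δ(·,a) → {D,L,Q} and {V}.
Split {F,O} by δ(·,b) → {F} and {O}.
Stable partition: {E,N} | {D,L,Q} | {X} | {F} | {B} | {V} | {O} — 7 equivalence classes.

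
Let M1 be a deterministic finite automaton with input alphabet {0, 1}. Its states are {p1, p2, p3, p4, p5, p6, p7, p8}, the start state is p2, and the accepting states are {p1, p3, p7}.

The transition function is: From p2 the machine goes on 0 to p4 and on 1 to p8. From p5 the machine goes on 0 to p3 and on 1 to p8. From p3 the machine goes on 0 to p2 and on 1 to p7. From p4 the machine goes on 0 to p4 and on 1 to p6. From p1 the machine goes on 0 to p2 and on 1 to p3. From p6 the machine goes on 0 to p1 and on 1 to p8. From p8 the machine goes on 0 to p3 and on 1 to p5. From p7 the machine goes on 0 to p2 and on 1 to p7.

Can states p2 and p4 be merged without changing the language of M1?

Start with accepting vs non-accepting: {p1,p3,p7} | {p2,p4,p5,p6,p8}.
On input 0, block {p2,p4,p5,p6,p8} splits into {p5,p6,p8} and {p2,p4}.
No further refinement is possible. Final partition (3 blocks): {p1,p3,p7} | {p5,p6,p8} | {p2,p4}.
p2 and p4 lie in the same block of the stable partition, so they are equivalent — no string distinguishes them.

Yes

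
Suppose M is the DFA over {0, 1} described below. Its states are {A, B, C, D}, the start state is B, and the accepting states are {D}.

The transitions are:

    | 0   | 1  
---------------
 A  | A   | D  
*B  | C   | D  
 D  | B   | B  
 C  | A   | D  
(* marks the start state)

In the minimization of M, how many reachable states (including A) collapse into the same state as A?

Initial partition by acceptance: {D} | {A,B,C}.
Stable partition: {D} | {A,B,C} — 2 equivalence classes.
State A belongs to the block {A,B,C}, which has 3 states.

3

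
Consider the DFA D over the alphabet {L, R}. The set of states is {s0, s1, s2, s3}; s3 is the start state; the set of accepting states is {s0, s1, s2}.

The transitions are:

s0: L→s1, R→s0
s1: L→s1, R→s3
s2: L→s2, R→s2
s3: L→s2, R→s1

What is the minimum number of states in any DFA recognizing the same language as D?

3

States {s0} cannot be reached from the start state, so discard them.
P0 = {s1,s2} | {s3}.
Refine {s1,s2} on symbol R: members go to different blocks, giving {s1} and {s2}.
No further refinement is possible. Final partition (3 blocks): {s1} | {s3} | {s2}.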